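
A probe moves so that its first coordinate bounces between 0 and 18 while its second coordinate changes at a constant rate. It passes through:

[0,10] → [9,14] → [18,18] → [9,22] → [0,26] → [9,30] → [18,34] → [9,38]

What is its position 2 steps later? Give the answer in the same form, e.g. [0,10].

[9,46]

The first coordinate travels 9 per step and bounces off the walls at 0 and 18.
  step 8: 9 → 0
  step 9: 0 → 9
The second coordinate changes by +4 each step: at step 9 it is 46.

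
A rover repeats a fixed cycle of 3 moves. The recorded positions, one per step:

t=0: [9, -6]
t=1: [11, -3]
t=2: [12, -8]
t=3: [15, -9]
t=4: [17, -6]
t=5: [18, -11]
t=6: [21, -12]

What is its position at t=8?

[24, -14]

The moves between consecutive positions are [+2, +3], [+1, -5], [+3, -1], [+2, +3], [+1, -5], [+3, -1]; they repeat the 3-cycle [[+2, +3], [+1, -5], [+3, -1]].
step 7: apply [+2, +3] → [23, -9]
step 8: apply [+1, -5] → [24, -14]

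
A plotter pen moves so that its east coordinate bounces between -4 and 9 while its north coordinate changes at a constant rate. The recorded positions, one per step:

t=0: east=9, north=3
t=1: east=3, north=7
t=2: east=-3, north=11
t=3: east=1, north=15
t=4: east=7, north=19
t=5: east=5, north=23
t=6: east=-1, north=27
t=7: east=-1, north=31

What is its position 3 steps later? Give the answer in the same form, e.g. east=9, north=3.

east=1, north=43

The east coordinate reflects between -4 and 9, moving 6 per step.
  step 8: -1 → 5
  step 9: 5 → 7
  step 10: 7 → 1
The north coordinate changes by +4 each step: at step 10 it is 43.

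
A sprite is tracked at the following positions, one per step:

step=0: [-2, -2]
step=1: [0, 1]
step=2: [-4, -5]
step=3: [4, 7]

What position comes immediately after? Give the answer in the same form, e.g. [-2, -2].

Step-to-step displacements: [+2, +3], [-4, -6], [+8, +12]; each is -2× the previous.
step 4: [4, 7] + [-16, -24] → [-12, -17]

[-12, -17]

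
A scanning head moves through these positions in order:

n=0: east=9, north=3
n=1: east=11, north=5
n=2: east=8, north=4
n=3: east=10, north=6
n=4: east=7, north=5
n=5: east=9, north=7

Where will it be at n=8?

The moves between consecutive positions are (+2, +2), (-3, -1), (+2, +2), (-3, -1), (+2, +2); they repeat the 2-cycle [(+2, +2), (-3, -1)].
step 6: apply (-3, -1) → east=6, north=6
step 7: apply (+2, +2) → east=8, north=8
step 8: apply (-3, -1) → east=5, north=7

east=5, north=7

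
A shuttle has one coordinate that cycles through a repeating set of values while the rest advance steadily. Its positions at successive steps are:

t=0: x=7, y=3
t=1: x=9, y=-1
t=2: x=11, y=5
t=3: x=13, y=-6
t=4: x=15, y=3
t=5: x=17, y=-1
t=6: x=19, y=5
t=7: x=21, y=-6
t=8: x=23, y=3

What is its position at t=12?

X: linear, +2 per step → 31 at step 12.
Y: cycles through 3, -1, 5, -6 every 4 steps. Step 12 lands at position 0 of the cycle → 3.

x=31, y=3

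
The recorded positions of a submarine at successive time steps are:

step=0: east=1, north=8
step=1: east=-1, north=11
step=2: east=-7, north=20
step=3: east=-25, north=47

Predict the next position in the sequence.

The jumps are (-2, +3), (-6, +9), (-18, +27) — a geometric progression with ratio 3.
step 4: east=-25, north=47 + (-54, +81) → east=-79, north=128

east=-79, north=128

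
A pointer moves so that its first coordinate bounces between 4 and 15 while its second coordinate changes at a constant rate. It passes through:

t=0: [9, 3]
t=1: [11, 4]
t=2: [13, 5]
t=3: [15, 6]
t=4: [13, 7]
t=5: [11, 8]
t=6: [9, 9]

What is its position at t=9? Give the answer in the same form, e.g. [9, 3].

[5, 12]

The first coordinate reflects between 4 and 15, moving 2 per step.
  step 7: 9 → 7
  step 8: 7 → 5
  step 9: 5 → 5
The second coordinate changes by +1 each step: at step 9 it is 12.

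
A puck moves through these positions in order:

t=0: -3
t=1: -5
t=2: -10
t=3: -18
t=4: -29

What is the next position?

Taking differences between consecutive positions: -2, -5, -8, -11. These grow by -3 each step.
step 5: -29 − 14 → -43

-43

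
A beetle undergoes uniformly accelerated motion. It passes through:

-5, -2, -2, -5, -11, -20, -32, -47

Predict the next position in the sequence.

Successive displacements: +3, +0, -3, -6, -9, -12, -15 — each changes by -3.
step 8: -47 − 18 → -65

-65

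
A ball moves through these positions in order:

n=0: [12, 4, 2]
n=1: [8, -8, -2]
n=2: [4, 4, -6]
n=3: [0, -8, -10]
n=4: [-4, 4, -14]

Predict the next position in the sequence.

[-8, -8, -18]

The first coordinate changes by -4 each step, so at step 5 it is 12 + 5·(-4) = -8.
The second coordinate repeats the cycle [4, -8] with period 2; step 5 mod 2 = 1, giving -8.
The third coordinate changes by -4 each step, so at step 5 it is 2 + 5·(-4) = -18.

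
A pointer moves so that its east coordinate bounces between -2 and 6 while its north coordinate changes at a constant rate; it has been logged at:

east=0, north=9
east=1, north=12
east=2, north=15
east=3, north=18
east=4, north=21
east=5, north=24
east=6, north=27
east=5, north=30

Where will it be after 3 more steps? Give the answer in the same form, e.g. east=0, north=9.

The east coordinate travels 1 per step and bounces off the walls at -2 and 6.
  step 8: 5 → 4
  step 9: 4 → 3
  step 10: 3 → 2
The north coordinate changes by +3 each step: at step 10 it is 39.

east=2, north=39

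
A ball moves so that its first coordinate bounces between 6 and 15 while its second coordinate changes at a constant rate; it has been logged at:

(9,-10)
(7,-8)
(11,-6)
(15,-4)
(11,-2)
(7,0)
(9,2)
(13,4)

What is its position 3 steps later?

The first coordinate reflects between 6 and 15, moving 4 per step.
  step 8: 13 → 13
  step 9: 13 → 9
  step 10: 9 → 7
The second coordinate changes by +2 each step: at step 10 it is 10.

(7,10)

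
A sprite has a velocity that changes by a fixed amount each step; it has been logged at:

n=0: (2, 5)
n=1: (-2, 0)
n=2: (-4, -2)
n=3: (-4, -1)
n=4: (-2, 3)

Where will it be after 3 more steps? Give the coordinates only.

(16, 33)

Taking differences between consecutive positions: (-4, -5), (-2, -2), (+0, +1), (+2, +4). These grow by (+2, +3) each step.
step 5: (-2, 3) + (+4, +7) → (2, 10)
step 6: (2, 10) + (+6, +10) → (8, 20)
step 7: (8, 20) + (+8, +13) → (16, 33)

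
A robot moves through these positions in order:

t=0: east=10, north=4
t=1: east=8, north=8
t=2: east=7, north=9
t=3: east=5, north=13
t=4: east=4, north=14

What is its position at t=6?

The moves between consecutive positions are (-2, +4), (-1, +1), (-2, +4), (-1, +1); they repeat the 2-cycle [(-2, +4), (-1, +1)].
step 5: apply (-2, +4) → east=2, north=18
step 6: apply (-1, +1) → east=1, north=19

east=1, north=19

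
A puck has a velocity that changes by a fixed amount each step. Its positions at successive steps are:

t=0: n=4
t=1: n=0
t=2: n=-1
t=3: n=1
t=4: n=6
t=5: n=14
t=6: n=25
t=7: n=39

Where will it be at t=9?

First differences are -4, -1, +2, +5, +8, +11, +14; their common second difference is +3 (constant acceleration).
step 8: 39 + 17 → n=56
step 9: 56 + 20 → n=76

n=76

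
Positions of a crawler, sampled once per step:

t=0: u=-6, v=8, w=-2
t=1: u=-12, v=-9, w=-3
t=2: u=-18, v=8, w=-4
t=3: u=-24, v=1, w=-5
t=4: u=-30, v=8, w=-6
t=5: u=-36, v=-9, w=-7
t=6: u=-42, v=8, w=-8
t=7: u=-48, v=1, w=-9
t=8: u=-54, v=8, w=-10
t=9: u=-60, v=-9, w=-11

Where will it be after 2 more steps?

U: linear, -6 per step → -72 at step 11.
V: cycles through 8, -9, 8, 1 every 4 steps. Step 11 lands at position 3 of the cycle → 1.
W: linear, -1 per step → -13 at step 11.

u=-72, v=1, w=-13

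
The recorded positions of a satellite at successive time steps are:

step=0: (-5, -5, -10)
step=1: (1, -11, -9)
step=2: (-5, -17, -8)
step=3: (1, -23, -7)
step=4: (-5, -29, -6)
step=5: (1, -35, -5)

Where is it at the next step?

First: cycles through -5, 1 every 2 steps. Step 6 lands at position 0 of the cycle → -5.
Second: linear, -6 per step → -41 at step 6.
Third: linear, +1 per step → -4 at step 6.

(-5, -41, -4)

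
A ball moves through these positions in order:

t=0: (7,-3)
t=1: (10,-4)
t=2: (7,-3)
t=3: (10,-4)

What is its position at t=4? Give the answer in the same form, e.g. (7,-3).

(7,-3)

The jumps are (+3,-1), (-3,+1), (+3,-1) — a geometric progression with ratio -1.
step 4: (10,-4) + (-3,+1) → (7,-3)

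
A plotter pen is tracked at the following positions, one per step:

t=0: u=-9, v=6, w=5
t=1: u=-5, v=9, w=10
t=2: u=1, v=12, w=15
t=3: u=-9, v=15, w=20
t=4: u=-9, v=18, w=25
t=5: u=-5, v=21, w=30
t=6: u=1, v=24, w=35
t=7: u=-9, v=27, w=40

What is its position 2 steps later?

The u coordinate repeats the cycle [-9, -5, 1, -9] with period 4; step 9 mod 4 = 1, giving -5.
The v coordinate changes by +3 each step, so at step 9 it is 6 + 9·(3) = 33.
The w coordinate changes by +5 each step, so at step 9 it is 5 + 9·(5) = 50.

u=-5, v=33, w=50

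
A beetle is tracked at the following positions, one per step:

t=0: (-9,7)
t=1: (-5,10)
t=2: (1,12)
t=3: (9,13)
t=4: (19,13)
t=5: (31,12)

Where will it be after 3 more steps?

Taking differences between consecutive positions: (+4,+3), (+6,+2), (+8,+1), (+10,+0), (+12,-1). These grow by (+2,-1) each step.
step 6: (31,12) + (+14,-2) → (45,10)
step 7: (45,10) + (+16,-3) → (61,7)
step 8: (61,7) + (+18,-4) → (79,3)

(79,3)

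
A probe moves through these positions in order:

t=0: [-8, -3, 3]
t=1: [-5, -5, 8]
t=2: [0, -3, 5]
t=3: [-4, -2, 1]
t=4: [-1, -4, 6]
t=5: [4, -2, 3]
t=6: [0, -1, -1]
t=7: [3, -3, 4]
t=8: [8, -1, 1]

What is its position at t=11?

[12, 0, -1]

Step-to-step displacements: [+3, -2, +5], [+5, +2, -3], [-4, +1, -4], [+3, -2, +5], [+5, +2, -3], [-4, +1, -4], [+3, -2, +5], [+5, +2, -3] — a repeating cycle of length 3.
step 9: apply [-4, +1, -4] → [4, 0, -3]
step 10: apply [+3, -2, +5] → [7, -2, 2]
step 11: apply [+5, +2, -3] → [12, 0, -1]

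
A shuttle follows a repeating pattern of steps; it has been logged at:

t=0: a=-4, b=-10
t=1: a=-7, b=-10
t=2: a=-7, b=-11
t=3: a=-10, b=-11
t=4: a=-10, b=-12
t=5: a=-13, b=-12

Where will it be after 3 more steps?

a=-16, b=-14

Differencing gives (-3, +0), (+0, -1), (-3, +0), (+0, -1), (-3, +0). This is the pattern (-3, +0), (+0, -1) repeated.
step 6: apply (+0, -1) → a=-13, b=-13
step 7: apply (-3, +0) → a=-16, b=-13
step 8: apply (+0, -1) → a=-16, b=-14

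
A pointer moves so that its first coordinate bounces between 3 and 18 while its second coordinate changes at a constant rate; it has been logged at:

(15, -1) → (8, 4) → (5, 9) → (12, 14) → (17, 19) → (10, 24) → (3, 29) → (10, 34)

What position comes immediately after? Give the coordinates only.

(17, 39)

The first coordinate travels 7 per step and bounces off the walls at 3 and 18.
  step 8: 10 → 17
The second coordinate changes by +5 each step: at step 8 it is 39.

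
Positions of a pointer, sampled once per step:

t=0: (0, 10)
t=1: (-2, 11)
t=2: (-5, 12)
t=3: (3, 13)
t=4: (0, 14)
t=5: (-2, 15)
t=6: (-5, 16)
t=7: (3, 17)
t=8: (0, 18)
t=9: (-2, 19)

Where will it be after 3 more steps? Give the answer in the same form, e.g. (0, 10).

First: cycles through 0, -2, -5, 3 every 4 steps. Step 12 lands at position 0 of the cycle → 0.
Second: linear, +1 per step → 22 at step 12.

(0, 22)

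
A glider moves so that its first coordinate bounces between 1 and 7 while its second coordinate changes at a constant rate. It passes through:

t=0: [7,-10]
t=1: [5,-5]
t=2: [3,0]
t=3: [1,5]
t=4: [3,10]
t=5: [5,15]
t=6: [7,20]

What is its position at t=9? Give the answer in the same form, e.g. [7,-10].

[1,35]

The first coordinate travels 2 per step and bounces off the walls at 1 and 7.
  step 7: 7 → 5
  step 8: 5 → 3
  step 9: 3 → 1
The second coordinate changes by +5 each step: at step 9 it is 35.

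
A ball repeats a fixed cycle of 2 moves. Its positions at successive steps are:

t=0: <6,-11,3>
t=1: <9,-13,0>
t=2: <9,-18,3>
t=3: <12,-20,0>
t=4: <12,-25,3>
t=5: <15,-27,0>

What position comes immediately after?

<15,-32,3>

Differencing gives <+3,-2,-3>, <+0,-5,+3>, <+3,-2,-3>, <+0,-5,+3>, <+3,-2,-3>. This is the pattern <+3,-2,-3>, <+0,-5,+3> repeated.
step 6: apply <+0,-5,+3> → <15,-32,3>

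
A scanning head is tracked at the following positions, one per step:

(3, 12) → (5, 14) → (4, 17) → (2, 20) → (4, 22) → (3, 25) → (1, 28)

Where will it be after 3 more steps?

(0, 36)

Step-to-step displacements: (+2, +2), (-1, +3), (-2, +3), (+2, +2), (-1, +3), (-2, +3) — a repeating cycle of length 3.
step 7: apply (+2, +2) → (3, 30)
step 8: apply (-1, +3) → (2, 33)
step 9: apply (-2, +3) → (0, 36)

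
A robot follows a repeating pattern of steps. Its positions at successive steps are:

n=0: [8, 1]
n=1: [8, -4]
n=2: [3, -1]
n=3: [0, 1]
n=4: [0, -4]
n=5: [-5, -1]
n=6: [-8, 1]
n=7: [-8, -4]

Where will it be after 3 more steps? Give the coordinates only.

[-16, -4]

Differencing gives [+0, -5], [-5, +3], [-3, +2], [+0, -5], [-5, +3], [-3, +2], [+0, -5]. This is the pattern [+0, -5], [-5, +3], [-3, +2] repeated.
step 8: apply [-5, +3] → [-13, -1]
step 9: apply [-3, +2] → [-16, 1]
step 10: apply [+0, -5] → [-16, -4]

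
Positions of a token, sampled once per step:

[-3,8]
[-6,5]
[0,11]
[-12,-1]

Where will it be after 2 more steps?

The jumps are [-3,-3], [+6,+6], [-12,-12] — a geometric progression with ratio -2.
step 4: [-12,-1] + [+24,+24] → [12,23]
step 5: [12,23] + [-48,-48] → [-36,-25]

[-36,-25]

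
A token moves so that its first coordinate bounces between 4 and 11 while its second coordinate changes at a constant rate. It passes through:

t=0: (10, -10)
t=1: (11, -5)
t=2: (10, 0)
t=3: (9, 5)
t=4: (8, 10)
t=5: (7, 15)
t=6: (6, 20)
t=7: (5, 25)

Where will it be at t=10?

(6, 40)

The first coordinate reflects between 4 and 11, moving 1 per step.
  step 8: 5 → 4
  step 9: 4 → 5
  step 10: 5 → 6
The second coordinate changes by +5 each step: at step 10 it is 40.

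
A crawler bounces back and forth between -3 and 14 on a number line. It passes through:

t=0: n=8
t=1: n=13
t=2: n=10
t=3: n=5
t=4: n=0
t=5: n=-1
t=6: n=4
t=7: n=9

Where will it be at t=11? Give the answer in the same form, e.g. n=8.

The value travels 5 per step and bounces off the walls at -3 and 14.
  step 8: 9 → 14
  step 9: 14 → 9
  step 10: 9 → 4
  step 11: 4 → -1

n=-1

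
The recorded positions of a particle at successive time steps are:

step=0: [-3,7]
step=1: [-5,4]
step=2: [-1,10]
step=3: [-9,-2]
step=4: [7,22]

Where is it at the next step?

[-25,-26]

The jumps are [-2,-3], [+4,+6], [-8,-12], [+16,+24] — a geometric progression with ratio -2.
step 5: [7,22] + [-32,-48] → [-25,-26]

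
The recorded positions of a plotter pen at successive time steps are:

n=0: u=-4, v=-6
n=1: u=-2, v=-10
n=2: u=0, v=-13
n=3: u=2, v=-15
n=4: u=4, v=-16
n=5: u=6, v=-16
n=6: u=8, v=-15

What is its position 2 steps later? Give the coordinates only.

Taking differences between consecutive positions: (+2,-4), (+2,-3), (+2,-2), (+2,-1), (+2,+0), (+2,+1). These grow by (+0,+1) each step.
step 7: u=8, v=-15 + (+2,+2) → u=10, v=-13
step 8: u=10, v=-13 + (+2,+3) → u=12, v=-10

u=12, v=-10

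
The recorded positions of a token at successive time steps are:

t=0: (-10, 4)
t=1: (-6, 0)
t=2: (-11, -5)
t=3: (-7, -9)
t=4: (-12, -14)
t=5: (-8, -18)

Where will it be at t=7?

Step-to-step displacements: (+4, -4), (-5, -5), (+4, -4), (-5, -5), (+4, -4) — a repeating cycle of length 2.
step 6: apply (-5, -5) → (-13, -23)
step 7: apply (+4, -4) → (-9, -27)

(-9, -27)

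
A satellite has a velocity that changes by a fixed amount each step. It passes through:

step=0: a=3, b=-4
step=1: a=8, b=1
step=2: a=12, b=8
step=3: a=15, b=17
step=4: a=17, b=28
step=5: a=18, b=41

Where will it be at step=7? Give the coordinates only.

Taking differences between consecutive positions: (+5, +5), (+4, +7), (+3, +9), (+2, +11), (+1, +13). These grow by (-1, +2) each step.
step 6: a=18, b=41 + (+0, +15) → a=18, b=56
step 7: a=18, b=56 + (-1, +17) → a=17, b=73

a=17, b=73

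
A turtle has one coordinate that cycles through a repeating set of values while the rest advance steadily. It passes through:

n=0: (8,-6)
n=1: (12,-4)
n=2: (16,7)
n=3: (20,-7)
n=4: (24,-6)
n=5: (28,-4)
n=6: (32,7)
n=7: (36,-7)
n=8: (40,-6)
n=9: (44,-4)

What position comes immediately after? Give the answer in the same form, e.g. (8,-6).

The first coordinate changes by +4 each step, so at step 10 it is 8 + 10·(4) = 48.
The second coordinate repeats the cycle [-6, -4, 7, -7] with period 4; step 10 mod 4 = 2, giving 7.

(48,7)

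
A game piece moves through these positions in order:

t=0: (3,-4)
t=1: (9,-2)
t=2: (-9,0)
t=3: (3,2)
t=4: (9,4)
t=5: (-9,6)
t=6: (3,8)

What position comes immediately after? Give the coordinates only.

(9,10)

First: cycles through 3, 9, -9 every 3 steps. Step 7 lands at position 1 of the cycle → 9.
Second: linear, +2 per step → 10 at step 7.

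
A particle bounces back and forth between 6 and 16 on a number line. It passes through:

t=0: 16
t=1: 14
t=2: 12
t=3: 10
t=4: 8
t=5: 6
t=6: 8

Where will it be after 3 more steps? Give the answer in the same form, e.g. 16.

The value reflects between 6 and 16, moving 2 per step.
  step 7: 8 → 10
  step 8: 10 → 12
  step 9: 12 → 14

14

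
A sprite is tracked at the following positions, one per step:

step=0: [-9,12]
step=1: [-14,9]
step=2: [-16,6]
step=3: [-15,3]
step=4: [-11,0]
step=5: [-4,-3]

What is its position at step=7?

Taking differences between consecutive positions: [-5,-3], [-2,-3], [+1,-3], [+4,-3], [+7,-3]. These grow by [+3,+0] each step.
step 6: [-4,-3] + [+10,-3] → [6,-6]
step 7: [6,-6] + [+13,-3] → [19,-9]

[19,-9]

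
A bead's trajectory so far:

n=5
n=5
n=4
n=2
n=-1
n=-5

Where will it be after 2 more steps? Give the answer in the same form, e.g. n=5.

Successive displacements: +0, -1, -2, -3, -4 — each changes by -1.
step 6: -5 − 5 → n=-10
step 7: -10 − 6 → n=-16

n=-16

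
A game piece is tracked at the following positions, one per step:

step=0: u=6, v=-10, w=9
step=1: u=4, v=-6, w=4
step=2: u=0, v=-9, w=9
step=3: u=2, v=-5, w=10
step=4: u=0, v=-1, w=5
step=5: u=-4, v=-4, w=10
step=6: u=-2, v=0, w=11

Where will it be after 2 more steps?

u=-8, v=1, w=11

The moves between consecutive positions are (-2,+4,-5), (-4,-3,+5), (+2,+4,+1), (-2,+4,-5), (-4,-3,+5), (+2,+4,+1); they repeat the 3-cycle [(-2,+4,-5), (-4,-3,+5), (+2,+4,+1)].
step 7: apply (-2,+4,-5) → u=-4, v=4, w=6
step 8: apply (-4,-3,+5) → u=-8, v=1, w=11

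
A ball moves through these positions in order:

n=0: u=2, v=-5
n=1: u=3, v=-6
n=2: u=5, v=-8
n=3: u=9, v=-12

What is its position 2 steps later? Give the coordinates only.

Consecutive displacements (+1,-1), (+2,-2), (+4,-4) scale by a factor of 2 each step.
step 4: u=9, v=-12 + (+8,-8) → u=17, v=-20
step 5: u=17, v=-20 + (+16,-16) → u=33, v=-36

u=33, v=-36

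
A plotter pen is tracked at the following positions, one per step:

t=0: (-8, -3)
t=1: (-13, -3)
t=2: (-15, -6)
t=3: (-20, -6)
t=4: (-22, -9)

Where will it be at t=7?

Differencing gives (-5, +0), (-2, -3), (-5, +0), (-2, -3). This is the pattern (-5, +0), (-2, -3) repeated.
step 5: apply (-5, +0) → (-27, -9)
step 6: apply (-2, -3) → (-29, -12)
step 7: apply (-5, +0) → (-34, -12)

(-34, -12)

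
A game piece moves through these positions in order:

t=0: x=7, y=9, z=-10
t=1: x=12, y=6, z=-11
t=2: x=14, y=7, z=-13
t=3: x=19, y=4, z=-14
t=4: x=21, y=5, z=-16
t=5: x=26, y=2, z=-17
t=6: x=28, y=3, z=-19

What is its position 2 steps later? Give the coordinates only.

Differencing gives (+5, -3, -1), (+2, +1, -2), (+5, -3, -1), (+2, +1, -2), (+5, -3, -1), (+2, +1, -2). This is the pattern (+5, -3, -1), (+2, +1, -2) repeated.
step 7: apply (+5, -3, -1) → x=33, y=0, z=-20
step 8: apply (+2, +1, -2) → x=35, y=1, z=-22

x=35, y=1, z=-22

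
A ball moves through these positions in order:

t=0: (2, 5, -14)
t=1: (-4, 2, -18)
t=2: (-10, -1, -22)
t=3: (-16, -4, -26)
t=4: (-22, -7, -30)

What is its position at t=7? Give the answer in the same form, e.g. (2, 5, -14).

Constant displacement of (-6, -3, -4) per step.
step 5: (-22, -7, -30) + (-6, -3, -4) → (-28, -10, -34)
step 6: (-28, -10, -34) + (-6, -3, -4) → (-34, -13, -38)
step 7: (-34, -13, -38) + (-6, -3, -4) → (-40, -16, -42)

(-40, -16, -42)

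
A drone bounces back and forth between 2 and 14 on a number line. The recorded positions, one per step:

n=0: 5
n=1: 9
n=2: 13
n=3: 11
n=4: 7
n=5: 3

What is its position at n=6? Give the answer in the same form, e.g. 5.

The value travels 4 per step and bounces off the walls at 2 and 14.
  step 6: 3 → 5

5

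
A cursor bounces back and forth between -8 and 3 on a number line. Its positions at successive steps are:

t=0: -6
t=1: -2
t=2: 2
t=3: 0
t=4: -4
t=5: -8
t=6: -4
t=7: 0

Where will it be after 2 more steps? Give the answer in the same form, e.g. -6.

The value reflects between -8 and 3, moving 4 per step.
  step 8: 0 → 2
  step 9: 2 → -2

-2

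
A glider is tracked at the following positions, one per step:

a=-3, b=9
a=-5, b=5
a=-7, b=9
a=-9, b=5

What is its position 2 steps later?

a=-13, b=5

The a coordinate changes by -2 each step, so at step 5 it is -3 + 5·(-2) = -13.
The b coordinate repeats the cycle [9, 5] with period 2; step 5 mod 2 = 1, giving 5.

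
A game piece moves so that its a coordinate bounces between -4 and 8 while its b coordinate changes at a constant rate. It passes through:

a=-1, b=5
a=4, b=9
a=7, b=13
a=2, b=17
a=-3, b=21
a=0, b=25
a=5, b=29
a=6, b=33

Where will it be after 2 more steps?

a=-4, b=41

The a coordinate travels 5 per step and bounces off the walls at -4 and 8.
  step 8: 6 → 1
  step 9: 1 → -4
The b coordinate changes by +4 each step: at step 9 it is 41.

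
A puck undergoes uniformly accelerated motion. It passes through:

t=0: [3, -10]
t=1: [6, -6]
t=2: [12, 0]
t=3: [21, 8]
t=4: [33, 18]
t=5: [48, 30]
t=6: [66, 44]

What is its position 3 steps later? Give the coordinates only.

[138, 98]

Taking differences between consecutive positions: [+3, +4], [+6, +6], [+9, +8], [+12, +10], [+15, +12], [+18, +14]. These grow by [+3, +2] each step.
step 7: [66, 44] + [+21, +16] → [87, 60]
step 8: [87, 60] + [+24, +18] → [111, 78]
step 9: [111, 78] + [+27, +20] → [138, 98]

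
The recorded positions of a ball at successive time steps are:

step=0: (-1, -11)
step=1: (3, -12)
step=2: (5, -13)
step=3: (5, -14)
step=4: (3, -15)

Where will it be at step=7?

Taking differences between consecutive positions: (+4, -1), (+2, -1), (+0, -1), (-2, -1). These grow by (-2, +0) each step.
step 5: (3, -15) + (-4, -1) → (-1, -16)
step 6: (-1, -16) + (-6, -1) → (-7, -17)
step 7: (-7, -17) + (-8, -1) → (-15, -18)

(-15, -18)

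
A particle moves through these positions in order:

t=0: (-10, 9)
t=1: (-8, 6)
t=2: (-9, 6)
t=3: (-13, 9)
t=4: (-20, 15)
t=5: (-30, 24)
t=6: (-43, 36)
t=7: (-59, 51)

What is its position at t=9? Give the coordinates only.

Taking differences between consecutive positions: (+2, -3), (-1, +0), (-4, +3), (-7, +6), (-10, +9), (-13, +12), (-16, +15). These grow by (-3, +3) each step.
step 8: (-59, 51) + (-19, +18) → (-78, 69)
step 9: (-78, 69) + (-22, +21) → (-100, 90)

(-100, 90)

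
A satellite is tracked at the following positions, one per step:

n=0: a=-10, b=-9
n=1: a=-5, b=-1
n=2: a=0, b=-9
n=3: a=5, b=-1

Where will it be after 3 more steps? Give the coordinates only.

A: linear, +5 per step → 20 at step 6.
B: cycles through -9, -1 every 2 steps. Step 6 lands at position 0 of the cycle → -9.

a=20, b=-9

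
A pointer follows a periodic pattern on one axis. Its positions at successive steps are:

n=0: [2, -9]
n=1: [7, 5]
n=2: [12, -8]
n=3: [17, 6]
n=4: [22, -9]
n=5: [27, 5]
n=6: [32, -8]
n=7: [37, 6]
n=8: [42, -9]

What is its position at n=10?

First: linear, +5 per step → 52 at step 10.
Second: cycles through -9, 5, -8, 6 every 4 steps. Step 10 lands at position 2 of the cycle → -8.

[52, -8]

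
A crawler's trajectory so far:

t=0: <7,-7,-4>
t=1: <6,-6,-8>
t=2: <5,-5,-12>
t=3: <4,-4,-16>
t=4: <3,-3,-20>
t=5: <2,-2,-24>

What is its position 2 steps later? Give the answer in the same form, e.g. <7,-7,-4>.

Each step adds <-1,+1,-4> to the position.
step 6: <2,-2,-24> + <-1,+1,-4> → <1,-1,-28>
step 7: <1,-1,-28> + <-1,+1,-4> → <0,0,-32>

<0,0,-32>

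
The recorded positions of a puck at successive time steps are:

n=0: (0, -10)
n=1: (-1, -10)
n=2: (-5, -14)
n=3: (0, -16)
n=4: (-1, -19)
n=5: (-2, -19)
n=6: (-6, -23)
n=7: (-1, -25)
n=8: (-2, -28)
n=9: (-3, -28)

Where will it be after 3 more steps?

(-3, -37)

Step-to-step displacements: (-1, +0), (-4, -4), (+5, -2), (-1, -3), (-1, +0), (-4, -4), (+5, -2), (-1, -3), (-1, +0) — a repeating cycle of length 4.
step 10: apply (-4, -4) → (-7, -32)
step 11: apply (+5, -2) → (-2, -34)
step 12: apply (-1, -3) → (-3, -37)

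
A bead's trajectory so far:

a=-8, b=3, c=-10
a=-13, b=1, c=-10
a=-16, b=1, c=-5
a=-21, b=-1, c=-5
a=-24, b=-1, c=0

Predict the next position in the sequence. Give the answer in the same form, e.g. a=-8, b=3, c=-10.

Step-to-step displacements: (-5, -2, +0), (-3, +0, +5), (-5, -2, +0), (-3, +0, +5) — a repeating cycle of length 2.
step 5: apply (-5, -2, +0) → a=-29, b=-3, c=0

a=-29, b=-3, c=0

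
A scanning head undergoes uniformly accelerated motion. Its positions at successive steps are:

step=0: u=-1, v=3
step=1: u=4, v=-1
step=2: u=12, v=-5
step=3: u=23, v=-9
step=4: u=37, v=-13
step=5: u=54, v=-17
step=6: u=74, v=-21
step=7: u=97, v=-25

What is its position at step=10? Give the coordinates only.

First differences are (+5, -4), (+8, -4), (+11, -4), (+14, -4), (+17, -4), (+20, -4), (+23, -4); their common second difference is (+3, +0) (constant acceleration).
step 8: u=97, v=-25 + (+26, -4) → u=123, v=-29
step 9: u=123, v=-29 + (+29, -4) → u=152, v=-33
step 10: u=152, v=-33 + (+32, -4) → u=184, v=-37

u=184, v=-37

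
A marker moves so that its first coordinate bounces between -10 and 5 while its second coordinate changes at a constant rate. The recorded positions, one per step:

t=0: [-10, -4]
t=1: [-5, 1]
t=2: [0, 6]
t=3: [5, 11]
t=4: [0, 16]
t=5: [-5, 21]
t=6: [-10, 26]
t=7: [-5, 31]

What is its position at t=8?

[0, 36]

The first coordinate travels 5 per step and bounces off the walls at -10 and 5.
  step 8: -5 → 0
The second coordinate changes by +5 each step: at step 8 it is 36.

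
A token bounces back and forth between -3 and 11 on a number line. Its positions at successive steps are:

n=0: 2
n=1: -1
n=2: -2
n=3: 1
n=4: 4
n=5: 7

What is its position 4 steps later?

3

The value reflects between -3 and 11, moving 3 per step.
  step 6: 7 → 10
  step 7: 10 → 9
  step 8: 9 → 6
  step 9: 6 → 3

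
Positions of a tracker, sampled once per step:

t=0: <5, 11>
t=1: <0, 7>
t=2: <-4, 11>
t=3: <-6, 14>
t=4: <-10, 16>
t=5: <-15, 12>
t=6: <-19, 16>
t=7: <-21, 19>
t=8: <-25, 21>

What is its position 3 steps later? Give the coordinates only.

Step-to-step displacements: <-5, -4>, <-4, +4>, <-2, +3>, <-4, +2>, <-5, -4>, <-4, +4>, <-2, +3>, <-4, +2> — a repeating cycle of length 4.
step 9: apply <-5, -4> → <-30, 17>
step 10: apply <-4, +4> → <-34, 21>
step 11: apply <-2, +3> → <-36, 24>

<-36, 24>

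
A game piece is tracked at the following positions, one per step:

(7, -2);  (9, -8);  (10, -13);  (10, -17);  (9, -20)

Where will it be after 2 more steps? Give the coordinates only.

First differences are (+2, -6), (+1, -5), (+0, -4), (-1, -3); their common second difference is (-1, +1) (constant acceleration).
step 5: (9, -20) + (-2, -2) → (7, -22)
step 6: (7, -22) + (-3, -1) → (4, -23)

(4, -23)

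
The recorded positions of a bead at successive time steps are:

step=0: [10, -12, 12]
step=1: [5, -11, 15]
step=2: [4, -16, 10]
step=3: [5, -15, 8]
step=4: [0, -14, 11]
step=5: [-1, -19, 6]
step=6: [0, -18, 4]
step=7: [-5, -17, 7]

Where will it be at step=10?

Step-to-step displacements: [-5, +1, +3], [-1, -5, -5], [+1, +1, -2], [-5, +1, +3], [-1, -5, -5], [+1, +1, -2], [-5, +1, +3] — a repeating cycle of length 3.
step 8: apply [-1, -5, -5] → [-6, -22, 2]
step 9: apply [+1, +1, -2] → [-5, -21, 0]
step 10: apply [-5, +1, +3] → [-10, -20, 3]

[-10, -20, 3]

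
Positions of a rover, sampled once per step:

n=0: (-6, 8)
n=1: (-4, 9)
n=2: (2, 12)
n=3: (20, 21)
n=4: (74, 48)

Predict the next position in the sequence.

Consecutive displacements (+2, +1), (+6, +3), (+18, +9), (+54, +27) scale by a factor of 3 each step.
step 5: (74, 48) + (+162, +81) → (236, 129)

(236, 129)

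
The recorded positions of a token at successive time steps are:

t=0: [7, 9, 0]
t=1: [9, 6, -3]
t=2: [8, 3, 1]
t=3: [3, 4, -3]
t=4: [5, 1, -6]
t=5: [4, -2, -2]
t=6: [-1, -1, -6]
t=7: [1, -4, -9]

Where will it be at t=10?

The moves between consecutive positions are [+2, -3, -3], [-1, -3, +4], [-5, +1, -4], [+2, -3, -3], [-1, -3, +4], [-5, +1, -4], [+2, -3, -3]; they repeat the 3-cycle [[+2, -3, -3], [-1, -3, +4], [-5, +1, -4]].
step 8: apply [-1, -3, +4] → [0, -7, -5]
step 9: apply [-5, +1, -4] → [-5, -6, -9]
step 10: apply [+2, -3, -3] → [-3, -9, -12]

[-3, -9, -12]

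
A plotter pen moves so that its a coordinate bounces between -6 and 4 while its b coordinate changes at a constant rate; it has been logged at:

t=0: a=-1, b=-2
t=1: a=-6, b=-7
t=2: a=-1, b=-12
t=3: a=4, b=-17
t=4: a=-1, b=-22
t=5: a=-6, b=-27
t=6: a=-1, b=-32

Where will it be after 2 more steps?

The a coordinate reflects between -6 and 4, moving 5 per step.
  step 7: -1 → 4
  step 8: 4 → -1
The b coordinate changes by -5 each step: at step 8 it is -42.

a=-1, b=-42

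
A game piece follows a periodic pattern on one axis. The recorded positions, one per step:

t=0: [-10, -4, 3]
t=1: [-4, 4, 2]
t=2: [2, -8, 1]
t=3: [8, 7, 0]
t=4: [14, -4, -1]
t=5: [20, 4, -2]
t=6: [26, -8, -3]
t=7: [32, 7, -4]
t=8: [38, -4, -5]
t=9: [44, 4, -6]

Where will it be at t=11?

The first coordinate changes by +6 each step, so at step 11 it is -10 + 11·(6) = 56.
The second coordinate repeats the cycle [-4, 4, -8, 7] with period 4; step 11 mod 4 = 3, giving 7.
The third coordinate changes by -1 each step, so at step 11 it is 3 + 11·(-1) = -8.

[56, 7, -8]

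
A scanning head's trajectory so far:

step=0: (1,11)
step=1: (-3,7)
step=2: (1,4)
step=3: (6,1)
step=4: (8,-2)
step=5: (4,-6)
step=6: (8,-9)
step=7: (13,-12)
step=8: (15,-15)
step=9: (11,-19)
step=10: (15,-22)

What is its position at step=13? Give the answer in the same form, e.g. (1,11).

The moves between consecutive positions are (-4,-4), (+4,-3), (+5,-3), (+2,-3), (-4,-4), (+4,-3), (+5,-3), (+2,-3), (-4,-4), (+4,-3); they repeat the 4-cycle [(-4,-4), (+4,-3), (+5,-3), (+2,-3)].
step 11: apply (+5,-3) → (20,-25)
step 12: apply (+2,-3) → (22,-28)
step 13: apply (-4,-4) → (18,-32)

(18,-32)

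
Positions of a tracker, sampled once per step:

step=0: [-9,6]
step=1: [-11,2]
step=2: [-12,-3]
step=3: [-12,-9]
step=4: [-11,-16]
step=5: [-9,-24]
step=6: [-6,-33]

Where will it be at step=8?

[3,-54]

Successive displacements: [-2,-4], [-1,-5], [+0,-6], [+1,-7], [+2,-8], [+3,-9] — each changes by [+1,-1].
step 7: [-6,-33] + [+4,-10] → [-2,-43]
step 8: [-2,-43] + [+5,-11] → [3,-54]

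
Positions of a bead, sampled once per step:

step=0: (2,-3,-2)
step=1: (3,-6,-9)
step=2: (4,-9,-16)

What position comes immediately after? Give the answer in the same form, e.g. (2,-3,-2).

The position changes by (+1,-3,-7) every step.
step 3: (4,-9,-16) + (+1,-3,-7) → (5,-12,-23)

(5,-12,-23)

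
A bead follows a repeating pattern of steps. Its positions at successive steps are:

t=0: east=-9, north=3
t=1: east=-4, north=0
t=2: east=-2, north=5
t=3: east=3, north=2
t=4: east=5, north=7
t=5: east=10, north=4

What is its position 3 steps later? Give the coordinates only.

The moves between consecutive positions are (+5, -3), (+2, +5), (+5, -3), (+2, +5), (+5, -3); they repeat the 2-cycle [(+5, -3), (+2, +5)].
step 6: apply (+2, +5) → east=12, north=9
step 7: apply (+5, -3) → east=17, north=6
step 8: apply (+2, +5) → east=19, north=11

east=19, north=11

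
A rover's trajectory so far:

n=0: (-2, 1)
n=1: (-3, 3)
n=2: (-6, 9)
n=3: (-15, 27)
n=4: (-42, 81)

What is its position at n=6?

The jumps are (-1, +2), (-3, +6), (-9, +18), (-27, +54) — a geometric progression with ratio 3.
step 5: (-42, 81) + (-81, +162) → (-123, 243)
step 6: (-123, 243) + (-243, +486) → (-366, 729)

(-366, 729)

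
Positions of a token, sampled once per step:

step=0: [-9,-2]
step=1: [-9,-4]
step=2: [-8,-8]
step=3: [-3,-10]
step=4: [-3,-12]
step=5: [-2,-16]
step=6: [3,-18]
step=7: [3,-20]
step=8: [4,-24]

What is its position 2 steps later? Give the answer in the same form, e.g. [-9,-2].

The moves between consecutive positions are [+0,-2], [+1,-4], [+5,-2], [+0,-2], [+1,-4], [+5,-2], [+0,-2], [+1,-4]; they repeat the 3-cycle [[+0,-2], [+1,-4], [+5,-2]].
step 9: apply [+5,-2] → [9,-26]
step 10: apply [+0,-2] → [9,-28]

[9,-28]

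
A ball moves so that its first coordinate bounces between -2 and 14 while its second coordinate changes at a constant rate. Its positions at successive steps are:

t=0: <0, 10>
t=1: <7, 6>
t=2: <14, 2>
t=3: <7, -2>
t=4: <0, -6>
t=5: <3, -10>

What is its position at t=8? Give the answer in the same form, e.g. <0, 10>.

<4, -22>

The first coordinate travels 7 per step and bounces off the walls at -2 and 14.
  step 6: 3 → 10
  step 7: 10 → 11
  step 8: 11 → 4
The second coordinate changes by -4 each step: at step 8 it is -22.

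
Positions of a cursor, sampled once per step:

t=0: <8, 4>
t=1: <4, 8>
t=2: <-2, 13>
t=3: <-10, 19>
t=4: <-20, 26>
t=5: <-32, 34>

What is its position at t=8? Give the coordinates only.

First differences are <-4, +4>, <-6, +5>, <-8, +6>, <-10, +7>, <-12, +8>; their common second difference is <-2, +1> (constant acceleration).
step 6: <-32, 34> + <-14, +9> → <-46, 43>
step 7: <-46, 43> + <-16, +10> → <-62, 53>
step 8: <-62, 53> + <-18, +11> → <-80, 64>

<-80, 64>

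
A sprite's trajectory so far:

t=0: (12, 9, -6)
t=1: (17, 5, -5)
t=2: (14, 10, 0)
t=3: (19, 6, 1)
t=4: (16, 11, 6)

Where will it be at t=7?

Differencing gives (+5, -4, +1), (-3, +5, +5), (+5, -4, +1), (-3, +5, +5). This is the pattern (+5, -4, +1), (-3, +5, +5) repeated.
step 5: apply (+5, -4, +1) → (21, 7, 7)
step 6: apply (-3, +5, +5) → (18, 12, 12)
step 7: apply (+5, -4, +1) → (23, 8, 13)

(23, 8, 13)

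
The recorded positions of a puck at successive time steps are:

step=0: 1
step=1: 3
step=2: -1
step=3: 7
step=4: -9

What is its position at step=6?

Consecutive displacements +2, -4, +8, -16 scale by a factor of -2 each step.
step 5: -9 + 32 → 23
step 6: 23 − 64 → -41

-41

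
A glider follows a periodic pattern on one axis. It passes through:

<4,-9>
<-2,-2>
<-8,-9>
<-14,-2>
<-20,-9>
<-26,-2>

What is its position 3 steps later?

<-44,-9>

First: linear, -6 per step → -44 at step 8.
Second: cycles through -9, -2 every 2 steps. Step 8 lands at position 0 of the cycle → -9.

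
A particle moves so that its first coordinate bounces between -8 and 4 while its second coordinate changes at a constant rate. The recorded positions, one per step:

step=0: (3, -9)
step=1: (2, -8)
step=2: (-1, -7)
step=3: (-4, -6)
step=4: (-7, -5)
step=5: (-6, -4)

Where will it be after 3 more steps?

The first coordinate reflects between -8 and 4, moving 3 per step.
  step 6: -6 → -3
  step 7: -3 → 0
  step 8: 0 → 3
The second coordinate changes by +1 each step: at step 8 it is -1.

(3, -1)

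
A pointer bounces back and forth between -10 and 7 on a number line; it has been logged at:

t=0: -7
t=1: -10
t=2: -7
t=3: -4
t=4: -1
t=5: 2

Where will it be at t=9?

The value reflects between -10 and 7, moving 3 per step.
  step 6: 2 → 5
  step 7: 5 → 6
  step 8: 6 → 3
  step 9: 3 → 0

0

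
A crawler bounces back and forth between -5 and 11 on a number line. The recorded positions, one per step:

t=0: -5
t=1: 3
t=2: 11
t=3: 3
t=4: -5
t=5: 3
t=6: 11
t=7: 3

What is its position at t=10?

11

The value reflects between -5 and 11, moving 8 per step.
  step 8: 3 → -5
  step 9: -5 → 3
  step 10: 3 → 11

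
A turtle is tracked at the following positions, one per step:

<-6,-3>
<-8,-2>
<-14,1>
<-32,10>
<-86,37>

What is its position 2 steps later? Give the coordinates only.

Step-to-step displacements: <-2,+1>, <-6,+3>, <-18,+9>, <-54,+27>; each is 3× the previous.
step 5: <-86,37> + <-162,+81> → <-248,118>
step 6: <-248,118> + <-486,+243> → <-734,361>

<-734,361>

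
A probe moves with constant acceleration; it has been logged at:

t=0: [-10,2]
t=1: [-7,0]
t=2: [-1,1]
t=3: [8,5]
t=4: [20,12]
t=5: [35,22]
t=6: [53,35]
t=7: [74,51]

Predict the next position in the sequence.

[98,70]

First differences are [+3,-2], [+6,+1], [+9,+4], [+12,+7], [+15,+10], [+18,+13], [+21,+16]; their common second difference is [+3,+3] (constant acceleration).
step 8: [74,51] + [+24,+19] → [98,70]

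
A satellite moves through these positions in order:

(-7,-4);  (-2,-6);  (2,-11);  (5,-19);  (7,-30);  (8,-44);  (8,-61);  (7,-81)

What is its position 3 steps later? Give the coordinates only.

(-2,-159)

First differences are (+5,-2), (+4,-5), (+3,-8), (+2,-11), (+1,-14), (+0,-17), (-1,-20); their common second difference is (-1,-3) (constant acceleration).
step 8: (7,-81) + (-2,-23) → (5,-104)
step 9: (5,-104) + (-3,-26) → (2,-130)
step 10: (2,-130) + (-4,-29) → (-2,-159)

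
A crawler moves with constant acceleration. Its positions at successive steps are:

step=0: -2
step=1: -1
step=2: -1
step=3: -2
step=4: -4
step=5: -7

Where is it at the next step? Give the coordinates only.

-11

Taking differences between consecutive positions: +1, +0, -1, -2, -3. These grow by -1 each step.
step 6: -7 − 4 → -11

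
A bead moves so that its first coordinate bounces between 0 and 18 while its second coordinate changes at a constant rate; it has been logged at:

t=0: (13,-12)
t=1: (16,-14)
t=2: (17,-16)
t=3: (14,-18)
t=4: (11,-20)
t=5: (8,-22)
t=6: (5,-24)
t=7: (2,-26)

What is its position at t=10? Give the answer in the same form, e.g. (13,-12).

(7,-32)

The first coordinate reflects between 0 and 18, moving 3 per step.
  step 8: 2 → 1
  step 9: 1 → 4
  step 10: 4 → 7
The second coordinate changes by -2 each step: at step 10 it is -32.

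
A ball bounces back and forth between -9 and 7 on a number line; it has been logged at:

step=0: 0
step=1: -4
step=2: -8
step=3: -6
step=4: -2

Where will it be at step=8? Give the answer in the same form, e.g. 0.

The value travels 4 per step and bounces off the walls at -9 and 7.
  step 5: -2 → 2
  step 6: 2 → 6
  step 7: 6 → 4
  step 8: 4 → 0

0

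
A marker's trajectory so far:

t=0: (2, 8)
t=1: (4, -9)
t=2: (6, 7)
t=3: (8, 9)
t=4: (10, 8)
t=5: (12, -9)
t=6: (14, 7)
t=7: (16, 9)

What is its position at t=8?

The first coordinate changes by +2 each step, so at step 8 it is 2 + 8·(2) = 18.
The second coordinate repeats the cycle [8, -9, 7, 9] with period 4; step 8 mod 4 = 0, giving 8.

(18, 8)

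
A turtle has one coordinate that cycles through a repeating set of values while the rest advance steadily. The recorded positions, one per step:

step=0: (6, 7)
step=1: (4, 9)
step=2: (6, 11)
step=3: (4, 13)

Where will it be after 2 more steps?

The first coordinate repeats the cycle [6, 4] with period 2; step 5 mod 2 = 1, giving 4.
The second coordinate changes by +2 each step, so at step 5 it is 7 + 5·(2) = 17.

(4, 17)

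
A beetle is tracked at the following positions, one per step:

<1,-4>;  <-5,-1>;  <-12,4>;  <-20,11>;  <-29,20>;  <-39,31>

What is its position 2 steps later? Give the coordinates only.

First differences are <-6,+3>, <-7,+5>, <-8,+7>, <-9,+9>, <-10,+11>; their common second difference is <-1,+2> (constant acceleration).
step 6: <-39,31> + <-11,+13> → <-50,44>
step 7: <-50,44> + <-12,+15> → <-62,59>

<-62,59>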